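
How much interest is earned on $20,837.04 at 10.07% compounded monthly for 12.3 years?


Compound interest earned = final amount − principal.
A = P(1 + r/n)^(nt) = $20,837.04 × (1 + 0.1007/12)^(12 × 12.3) = $71,534.09
Interest = A − P = $71,534.09 − $20,837.04 = $50,697.05

Interest = A - P = $50,697.05


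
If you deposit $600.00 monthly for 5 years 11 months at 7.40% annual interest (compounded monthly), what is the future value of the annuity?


Future value of an ordinary annuity: FV = PMT × ((1 + r)^n − 1) / r
Monthly rate r = 0.074/12 ≈ 0.00616667, n = 71
FV = $600.00 × ((1 + 0.074/12)^71 − 1) / (0.074/12)
FV = $600.00 × 88.745680
FV = $53,247.41

FV = PMT × ((1+r)^n - 1)/r = $53,247.41


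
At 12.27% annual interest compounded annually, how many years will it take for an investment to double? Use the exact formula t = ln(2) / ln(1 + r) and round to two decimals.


Doubling condition: (1 + r)^t = 2
Take ln of both sides: t × ln(1 + r) = ln(2)
t = ln(2) / ln(1 + r)
t = 0.693147 / 0.115736
t = 5.99

t = ln(2) / ln(1 + r) = 5.99 years


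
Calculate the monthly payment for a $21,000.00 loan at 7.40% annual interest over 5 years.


Loan payment formula: PMT = PV × r / (1 − (1 + r)^(−n))
Monthly rate r = 0.074/12 ≈ 0.00616667, n = 60 months
Denominator: 1 − (1 + 0.074/12)^(−60) = 0.308480
PMT = $21,000.00 × (0.074/12) / 0.308480
PMT = $419.80 per month

PMT = PV × r / (1-(1+r)^(-n)) = $419.80/month


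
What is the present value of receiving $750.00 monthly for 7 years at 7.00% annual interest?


Present value of an ordinary annuity: PV = PMT × (1 − (1 + r)^(−n)) / r
Monthly rate r = 0.07/12 ≈ 0.00583333, n = 84
PV = $750.00 × (1 − (1 + 0.07/12)^(−84)) / (0.07/12)
PV = $750.00 × 66.257285
PV = $49,692.96

PV = PMT × (1-(1+r)^(-n))/r = $49,692.96


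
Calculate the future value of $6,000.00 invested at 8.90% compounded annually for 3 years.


Compound interest formula: A = P(1 + r/n)^(nt)
A = $6,000.00 × (1 + 0.089/1)^(1 × 3)
Growth factor: (1 + 0.089/1)^3 = 1.291468
A = $6,000.00 × 1.291468
A = $7,748.81

A = P(1 + r/n)^(nt) = $7,748.81


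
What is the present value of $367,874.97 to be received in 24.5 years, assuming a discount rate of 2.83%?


Present value formula: PV = FV / (1 + r)^t
PV = $367,874.97 / (1 + 0.0283)^24.5
PV = $367,874.97 / 1.9812349
PV = $185,679.63

PV = FV / (1 + r)^t = $185,679.63


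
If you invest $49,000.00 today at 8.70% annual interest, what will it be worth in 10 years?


Future value formula: FV = PV × (1 + r)^t
FV = $49,000.00 × (1 + 0.087)^10
FV = $49,000.00 × 2.303008
FV = $112,847.39

FV = PV × (1 + r)^t = $112,847.39


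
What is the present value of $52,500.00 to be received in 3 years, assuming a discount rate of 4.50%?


Present value formula: PV = FV / (1 + r)^t
PV = $52,500.00 / (1 + 0.045)^3
PV = $52,500.00 / 1.1411661
PV = $46,005.57

PV = FV / (1 + r)^t = $46,005.57


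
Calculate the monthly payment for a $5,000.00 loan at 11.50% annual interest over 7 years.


Loan payment formula: PMT = PV × r / (1 − (1 + r)^(−n))
Monthly rate r = 0.115/12 ≈ 0.00958333, n = 84 months
Denominator: 1 − (1 + 0.115/12)^(−84) = 0.551195
PMT = $5,000.00 × (0.115/12) / 0.551195
PMT = $86.93 per month

PMT = PV × r / (1-(1+r)^(-n)) = $86.93/month


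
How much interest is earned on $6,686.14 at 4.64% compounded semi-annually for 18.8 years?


Compound interest earned = final amount − principal.
A = P(1 + r/n)^(nt) = $6,686.14 × (1 + 0.0464/2)^(2 × 18.8) = $15,837.68
Interest = A − P = $15,837.68 − $6,686.14 = $9,151.54

Interest = A - P = $9,151.54


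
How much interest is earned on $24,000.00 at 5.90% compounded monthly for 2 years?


Compound interest earned = final amount − principal.
A = P(1 + r/n)^(nt) = $24,000.00 × (1 + 0.059/12)^(12 × 2) = $26,998.05
Interest = A − P = $26,998.05 − $24,000.00 = $2,998.05

Interest = A - P = $2,998.05


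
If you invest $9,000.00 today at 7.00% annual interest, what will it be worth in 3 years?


Future value formula: FV = PV × (1 + r)^t
FV = $9,000.00 × (1 + 0.07)^3
FV = $9,000.00 × 1.225043
FV = $11,025.39

FV = PV × (1 + r)^t = $11,025.39


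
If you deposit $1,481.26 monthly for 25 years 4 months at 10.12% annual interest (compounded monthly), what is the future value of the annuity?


Future value of an ordinary annuity: FV = PMT × ((1 + r)^n − 1) / r
Monthly rate r = 0.1012/12 ≈ 0.00843333, n = 304
FV = $1,481.26 × ((1 + 0.1012/12)^304 − 1) / (0.1012/12)
FV = $1,481.26 × 1404.589154
FV = $2,080,561.73

FV = PMT × ((1+r)^n - 1)/r = $2,080,561.73


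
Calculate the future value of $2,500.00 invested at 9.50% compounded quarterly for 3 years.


Compound interest formula: A = P(1 + r/n)^(nt)
A = $2,500.00 × (1 + 0.095/4)^(4 × 3)
Growth factor: (1 + 0.095/4)^12 = 1.325339
A = $2,500.00 × 1.325339
A = $3,313.35

A = P(1 + r/n)^(nt) = $3,313.35


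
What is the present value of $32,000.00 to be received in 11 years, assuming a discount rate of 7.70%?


Present value formula: PV = FV / (1 + r)^t
PV = $32,000.00 / (1 + 0.077)^11
PV = $32,000.00 / 2.261376
PV = $14,150.68

PV = FV / (1 + r)^t = $14,150.68


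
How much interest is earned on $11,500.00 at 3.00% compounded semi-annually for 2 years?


Compound interest earned = final amount − principal.
A = P(1 + r/n)^(nt) = $11,500.00 × (1 + 0.03/2)^(2 × 2) = $12,205.68
Interest = A − P = $12,205.68 − $11,500.00 = $705.68

Interest = A - P = $705.68


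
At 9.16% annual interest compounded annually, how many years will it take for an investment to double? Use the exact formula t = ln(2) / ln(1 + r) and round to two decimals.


Doubling condition: (1 + r)^t = 2
Take ln of both sides: t × ln(1 + r) = ln(2)
t = ln(2) / ln(1 + r)
t = 0.693147 / 0.087645
t = 7.91

t = ln(2) / ln(1 + r) = 7.91 years


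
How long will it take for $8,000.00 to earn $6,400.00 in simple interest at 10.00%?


Rearrange the simple interest formula for t:
I = P × r × t  ⇒  t = I / (P × r)
t = $6,400.00 / ($8,000.00 × 0.1)
t = 8

t = I/(P×r) = 8 years


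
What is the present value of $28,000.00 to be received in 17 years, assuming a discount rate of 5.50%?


Present value formula: PV = FV / (1 + r)^t
PV = $28,000.00 / (1 + 0.055)^17
PV = $28,000.00 / 2.484802
PV = $11,268.50

PV = FV / (1 + r)^t = $11,268.50


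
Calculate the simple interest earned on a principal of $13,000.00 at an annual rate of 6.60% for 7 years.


Simple interest formula: I = P × r × t
I = $13,000.00 × 0.066 × 7
I = $6,006.00

I = P × r × t = $6,006.00


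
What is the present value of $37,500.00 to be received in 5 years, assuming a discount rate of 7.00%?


Present value formula: PV = FV / (1 + r)^t
PV = $37,500.00 / (1 + 0.07)^5
PV = $37,500.00 / 1.402552
PV = $26,736.98

PV = FV / (1 + r)^t = $26,736.98


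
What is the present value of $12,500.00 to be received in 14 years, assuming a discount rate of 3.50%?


Present value formula: PV = FV / (1 + r)^t
PV = $12,500.00 / (1 + 0.035)^14
PV = $12,500.00 / 1.618695
PV = $7,722.27

PV = FV / (1 + r)^t = $7,722.27


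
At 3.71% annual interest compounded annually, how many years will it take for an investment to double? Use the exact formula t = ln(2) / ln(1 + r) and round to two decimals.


Doubling condition: (1 + r)^t = 2
Take ln of both sides: t × ln(1 + r) = ln(2)
t = ln(2) / ln(1 + r)
t = 0.693147 / 0.036428
t = 19.03

t = ln(2) / ln(1 + r) = 19.03 years


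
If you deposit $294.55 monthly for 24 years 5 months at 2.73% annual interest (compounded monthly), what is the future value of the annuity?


Future value of an ordinary annuity: FV = PMT × ((1 + r)^n − 1) / r
Monthly rate r = 0.0273/12 = 0.002275, n = 293
FV = $294.55 × ((1 + 0.0273/12)^293 − 1) / (0.0273/12)
FV = $294.55 × 415.860047
FV = $122,491.58

FV = PMT × ((1+r)^n - 1)/r = $122,491.58


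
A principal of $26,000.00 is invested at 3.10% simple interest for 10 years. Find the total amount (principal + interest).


Total amount formula: A = P(1 + rt) = P + P·r·t
Interest: I = P × r × t = $26,000.00 × 0.031 × 10 = $8,060.00
A = P + I = $26,000.00 + $8,060.00 = $34,060.00

A = P + I = P(1 + rt) = $34,060.00


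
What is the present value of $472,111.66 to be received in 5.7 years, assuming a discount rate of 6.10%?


Present value formula: PV = FV / (1 + r)^t
PV = $472,111.66 / (1 + 0.061)^5.7
PV = $472,111.66 / 1.40145026
PV = $336,873.65

PV = FV / (1 + r)^t = $336,873.65


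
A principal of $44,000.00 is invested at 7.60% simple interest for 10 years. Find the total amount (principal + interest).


Total amount formula: A = P(1 + rt) = P + P·r·t
Interest: I = P × r × t = $44,000.00 × 0.076 × 10 = $33,440.00
A = P + I = $44,000.00 + $33,440.00 = $77,440.00

A = P + I = P(1 + rt) = $77,440.00


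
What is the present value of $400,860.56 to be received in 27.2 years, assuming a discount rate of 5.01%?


Present value formula: PV = FV / (1 + r)^t
PV = $400,860.56 / (1 + 0.0501)^27.2
PV = $400,860.56 / 3.779844
PV = $106,052.14

PV = FV / (1 + r)^t = $106,052.14


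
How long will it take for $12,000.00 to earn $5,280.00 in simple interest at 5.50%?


Rearrange the simple interest formula for t:
I = P × r × t  ⇒  t = I / (P × r)
t = $5,280.00 / ($12,000.00 × 0.055)
t = 8

t = I/(P×r) = 8 years


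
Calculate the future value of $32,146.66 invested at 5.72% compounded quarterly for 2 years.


Compound interest formula: A = P(1 + r/n)^(nt)
A = $32,146.66 × (1 + 0.0572/4)^(4 × 2)
Growth factor: (1 + 0.0572/4)^8 = 1.1202924
A = $32,146.66 × 1.1202924
A = $36,013.66

A = P(1 + r/n)^(nt) = $36,013.66


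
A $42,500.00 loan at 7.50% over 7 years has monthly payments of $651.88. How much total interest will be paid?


Total paid over the life of the loan = PMT × n.
Total paid = $651.88 × 84 = $54,757.92
Total interest = total paid − principal = $54,757.92 − $42,500.00 = $12,257.92

Total interest = (PMT × n) - PV = $12,257.92


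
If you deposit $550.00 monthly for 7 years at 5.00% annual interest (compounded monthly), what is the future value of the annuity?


Future value of an ordinary annuity: FV = PMT × ((1 + r)^n − 1) / r
Monthly rate r = 0.05/12 ≈ 0.00416667, n = 84
FV = $550.00 × ((1 + 0.05/12)^84 − 1) / (0.05/12)
FV = $550.00 × 100.328653
FV = $55,180.76

FV = PMT × ((1+r)^n - 1)/r = $55,180.76


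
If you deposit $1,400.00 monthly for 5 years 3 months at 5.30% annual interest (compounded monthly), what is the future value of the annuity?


Future value of an ordinary annuity: FV = PMT × ((1 + r)^n − 1) / r
Monthly rate r = 0.053/12 ≈ 0.00441667, n = 63
FV = $1,400.00 × ((1 + 0.053/12)^63 − 1) / (0.053/12)
FV = $1,400.00 × 72.454503
FV = $101,436.30

FV = PMT × ((1+r)^n - 1)/r = $101,436.30


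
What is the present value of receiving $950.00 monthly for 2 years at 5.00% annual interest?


Present value of an ordinary annuity: PV = PMT × (1 − (1 + r)^(−n)) / r
Monthly rate r = 0.05/12 ≈ 0.00416667, n = 24
PV = $950.00 × (1 − (1 + 0.05/12)^(−24)) / (0.05/12)
PV = $950.00 × 22.793898
PV = $21,654.20

PV = PMT × (1-(1+r)^(-n))/r = $21,654.20


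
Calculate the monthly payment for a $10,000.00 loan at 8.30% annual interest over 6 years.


Loan payment formula: PMT = PV × r / (1 − (1 + r)^(−n))
Monthly rate r = 0.083/12 ≈ 0.00691667, n = 72 months
Denominator: 1 − (1 + 0.083/12)^(−72) = 0.391212
PMT = $10,000.00 × (0.083/12) / 0.391212
PMT = $176.80 per month

PMT = PV × r / (1-(1+r)^(-n)) = $176.80/month


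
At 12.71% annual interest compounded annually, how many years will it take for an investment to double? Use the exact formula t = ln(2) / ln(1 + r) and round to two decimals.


Doubling condition: (1 + r)^t = 2
Take ln of both sides: t × ln(1 + r) = ln(2)
t = ln(2) / ln(1 + r)
t = 0.693147 / 0.119648
t = 5.79

t = ln(2) / ln(1 + r) = 5.79 years


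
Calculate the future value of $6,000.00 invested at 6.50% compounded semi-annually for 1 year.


Compound interest formula: A = P(1 + r/n)^(nt)
A = $6,000.00 × (1 + 0.065/2)^(2 × 1)
Growth factor: (1 + 0.065/2)^2 = 1.066056
A = $6,000.00 × 1.066056
A = $6,396.34

A = P(1 + r/n)^(nt) = $6,396.34


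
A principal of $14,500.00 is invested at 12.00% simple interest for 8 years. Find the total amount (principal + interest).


Total amount formula: A = P(1 + rt) = P + P·r·t
Interest: I = P × r × t = $14,500.00 × 0.12 × 8 = $13,920.00
A = P + I = $14,500.00 + $13,920.00 = $28,420.00

A = P + I = P(1 + rt) = $28,420.00


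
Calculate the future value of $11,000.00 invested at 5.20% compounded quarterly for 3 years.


Compound interest formula: A = P(1 + r/n)^(nt)
A = $11,000.00 × (1 + 0.052/4)^(4 × 3)
Growth factor: (1 + 0.052/4)^12 = 1.167652
A = $11,000.00 × 1.167652
A = $12,844.17

A = P(1 + r/n)^(nt) = $12,844.17


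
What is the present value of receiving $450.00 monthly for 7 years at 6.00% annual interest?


Present value of an ordinary annuity: PV = PMT × (1 − (1 + r)^(−n)) / r
Monthly rate r = 0.06/12 = 0.005, n = 84
PV = $450.00 × (1 − (1 + 0.06/12)^(−84)) / (0.06/12)
PV = $450.00 × 68.453042
PV = $30,803.87

PV = PMT × (1-(1+r)^(-n))/r = $30,803.87


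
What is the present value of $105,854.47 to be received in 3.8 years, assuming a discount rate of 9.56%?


Present value formula: PV = FV / (1 + r)^t
PV = $105,854.47 / (1 + 0.0956)^3.8
PV = $105,854.47 / 1.4147434
PV = $74,822.38

PV = FV / (1 + r)^t = $74,822.38


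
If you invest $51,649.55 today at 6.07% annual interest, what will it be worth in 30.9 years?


Future value formula: FV = PV × (1 + r)^t
FV = $51,649.55 × (1 + 0.0607)^30.9
FV = $51,649.55 × 6.1774662
FV = $319,063.35

FV = PV × (1 + r)^t = $319,063.35


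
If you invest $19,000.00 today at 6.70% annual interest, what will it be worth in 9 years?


Future value formula: FV = PV × (1 + r)^t
FV = $19,000.00 × (1 + 0.067)^9
FV = $19,000.00 × 1.7925851
FV = $34,059.12

FV = PV × (1 + r)^t = $34,059.12


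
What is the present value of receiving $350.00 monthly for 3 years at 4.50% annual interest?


Present value of an ordinary annuity: PV = PMT × (1 − (1 + r)^(−n)) / r
Monthly rate r = 0.045/12 = 0.00375, n = 36
PV = $350.00 × (1 − (1 + 0.045/12)^(−36)) / (0.045/12)
PV = $350.00 × 33.616921
PV = $11,765.92

PV = PMT × (1-(1+r)^(-n))/r = $11,765.92


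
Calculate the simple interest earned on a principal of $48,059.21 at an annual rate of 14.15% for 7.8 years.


Simple interest formula: I = P × r × t
I = $48,059.21 × 0.1415 × 7.8
I = $53,042.95

I = P × r × t = $53,042.95


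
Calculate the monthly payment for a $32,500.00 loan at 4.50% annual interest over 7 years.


Loan payment formula: PMT = PV × r / (1 − (1 + r)^(−n))
Monthly rate r = 0.045/12 = 0.00375, n = 84 months
Denominator: 1 − (1 + 0.045/12)^(−84) = 0.269781
PMT = $32,500.00 × (0.045/12) / 0.269781
PMT = $451.76 per month

PMT = PV × r / (1-(1+r)^(-n)) = $451.76/month


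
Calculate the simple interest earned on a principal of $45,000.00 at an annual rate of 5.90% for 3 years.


Simple interest formula: I = P × r × t
I = $45,000.00 × 0.059 × 3
I = $7,965.00

I = P × r × t = $7,965.00


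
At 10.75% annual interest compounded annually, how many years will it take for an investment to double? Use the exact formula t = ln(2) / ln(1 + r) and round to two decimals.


Doubling condition: (1 + r)^t = 2
Take ln of both sides: t × ln(1 + r) = ln(2)
t = ln(2) / ln(1 + r)
t = 0.693147 / 0.102105
t = 6.79

t = ln(2) / ln(1 + r) = 6.79 years


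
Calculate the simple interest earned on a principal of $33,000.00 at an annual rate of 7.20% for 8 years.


Simple interest formula: I = P × r × t
I = $33,000.00 × 0.072 × 8
I = $19,008.00

I = P × r × t = $19,008.00


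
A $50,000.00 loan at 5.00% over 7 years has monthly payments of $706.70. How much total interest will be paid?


Total paid over the life of the loan = PMT × n.
Total paid = $706.70 × 84 = $59,362.80
Total interest = total paid − principal = $59,362.80 − $50,000.00 = $9,362.80

Total interest = (PMT × n) - PV = $9,362.80


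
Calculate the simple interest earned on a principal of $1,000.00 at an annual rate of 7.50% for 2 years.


Simple interest formula: I = P × r × t
I = $1,000.00 × 0.075 × 2
I = $150.00

I = P × r × t = $150.00


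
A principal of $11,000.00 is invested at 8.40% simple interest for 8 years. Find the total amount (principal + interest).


Total amount formula: A = P(1 + rt) = P + P·r·t
Interest: I = P × r × t = $11,000.00 × 0.084 × 8 = $7,392.00
A = P + I = $11,000.00 + $7,392.00 = $18,392.00

A = P + I = P(1 + rt) = $18,392.00


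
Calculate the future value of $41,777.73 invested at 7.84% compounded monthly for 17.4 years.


Compound interest formula: A = P(1 + r/n)^(nt)
A = $41,777.73 × (1 + 0.0784/12)^(12 × 17.4)
Growth factor: (1 + 0.0784/12)^208.8 = 3.8951144
A = $41,777.73 × 3.8951144
A = $162,729.04

A = P(1 + r/n)^(nt) = $162,729.04


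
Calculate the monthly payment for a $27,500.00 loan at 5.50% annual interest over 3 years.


Loan payment formula: PMT = PV × r / (1 − (1 + r)^(−n))
Monthly rate r = 0.055/12 ≈ 0.00458333, n = 36 months
Denominator: 1 − (1 + 0.055/12)^(−36) = 0.151787
PMT = $27,500.00 × (0.055/12) / 0.151787
PMT = $830.39 per month

PMT = PV × r / (1-(1+r)^(-n)) = $830.39/month


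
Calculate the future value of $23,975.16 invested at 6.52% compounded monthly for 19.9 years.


Compound interest formula: A = P(1 + r/n)^(nt)
A = $23,975.16 × (1 + 0.0652/12)^(12 × 19.9)
Growth factor: (1 + 0.0652/12)^238.8 = 3.647230
A = $23,975.16 × 3.647230
A = $87,442.92

A = P(1 + r/n)^(nt) = $87,442.92


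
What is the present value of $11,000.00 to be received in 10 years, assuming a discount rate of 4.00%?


Present value formula: PV = FV / (1 + r)^t
PV = $11,000.00 / (1 + 0.04)^10
PV = $11,000.00 / 1.480244
PV = $7,431.21

PV = FV / (1 + r)^t = $7,431.21


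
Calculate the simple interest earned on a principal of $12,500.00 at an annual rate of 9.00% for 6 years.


Simple interest formula: I = P × r × t
I = $12,500.00 × 0.09 × 6
I = $6,750.00

I = P × r × t = $6,750.00


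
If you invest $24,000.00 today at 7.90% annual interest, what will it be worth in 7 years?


Future value formula: FV = PV × (1 + r)^t
FV = $24,000.00 × (1 + 0.079)^7
FV = $24,000.00 × 1.702747
FV = $40,865.93

FV = PV × (1 + r)^t = $40,865.93


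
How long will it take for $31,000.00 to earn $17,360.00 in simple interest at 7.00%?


Rearrange the simple interest formula for t:
I = P × r × t  ⇒  t = I / (P × r)
t = $17,360.00 / ($31,000.00 × 0.07)
t = 8

t = I/(P×r) = 8 years


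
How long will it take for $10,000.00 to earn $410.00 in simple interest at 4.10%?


Rearrange the simple interest formula for t:
I = P × r × t  ⇒  t = I / (P × r)
t = $410.00 / ($10,000.00 × 0.041)
t = 1

t = I/(P×r) = 1 year


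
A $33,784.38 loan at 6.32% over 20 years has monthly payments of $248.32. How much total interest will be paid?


Total paid over the life of the loan = PMT × n.
Total paid = $248.32 × 240 = $59,596.80
Total interest = total paid − principal = $59,596.80 − $33,784.38 = $25,812.42

Total interest = (PMT × n) - PV = $25,812.42


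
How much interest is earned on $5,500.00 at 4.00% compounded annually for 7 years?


Compound interest earned = final amount − principal.
A = P(1 + r/n)^(nt) = $5,500.00 × (1 + 0.04/1)^(1 × 7) = $7,237.62
Interest = A − P = $7,237.62 − $5,500.00 = $1,737.62

Interest = A - P = $1,737.62


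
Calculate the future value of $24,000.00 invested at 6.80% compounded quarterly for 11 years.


Compound interest formula: A = P(1 + r/n)^(nt)
A = $24,000.00 × (1 + 0.068/4)^(4 × 11)
Growth factor: (1 + 0.068/4)^44 = 2.099529
A = $24,000.00 × 2.099529
A = $50,388.70

A = P(1 + r/n)^(nt) = $50,388.70


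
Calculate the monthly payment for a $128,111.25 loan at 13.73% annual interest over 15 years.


Loan payment formula: PMT = PV × r / (1 − (1 + r)^(−n))
Monthly rate r = 0.1373/12 ≈ 0.01144167, n = 180 months
Denominator: 1 − (1 + 0.1373/12)^(−180) = 0.8709825
PMT = $128,111.25 × (0.1373/12) / 0.8709825
PMT = $1,682.93 per month

PMT = PV × r / (1-(1+r)^(-n)) = $1,682.93/month


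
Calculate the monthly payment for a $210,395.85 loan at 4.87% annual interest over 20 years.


Loan payment formula: PMT = PV × r / (1 − (1 + r)^(−n))
Monthly rate r = 0.0487/12 ≈ 0.00405833, n = 240 months
Denominator: 1 − (1 + 0.0487/12)^(−240) = 0.6216853
PMT = $210,395.85 × (0.0487/12) / 0.6216853
PMT = $1,373.45 per month

PMT = PV × r / (1-(1+r)^(-n)) = $1,373.45/month


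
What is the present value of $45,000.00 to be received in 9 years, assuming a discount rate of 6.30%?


Present value formula: PV = FV / (1 + r)^t
PV = $45,000.00 / (1 + 0.063)^9
PV = $45,000.00 / 1.7330033
PV = $25,966.48

PV = FV / (1 + r)^t = $25,966.48


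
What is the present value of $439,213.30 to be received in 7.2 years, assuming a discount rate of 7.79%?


Present value formula: PV = FV / (1 + r)^t
PV = $439,213.30 / (1 + 0.0779)^7.2
PV = $439,213.30 / 1.7161885
PV = $255,923.69

PV = FV / (1 + r)^t = $255,923.69


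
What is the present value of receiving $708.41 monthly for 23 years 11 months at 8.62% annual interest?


Present value of an ordinary annuity: PV = PMT × (1 − (1 + r)^(−n)) / r
Monthly rate r = 0.0862/12 ≈ 0.00718333, n = 287
PV = $708.41 × (1 − (1 + 0.0862/12)^(−287)) / (0.0862/12)
PV = $708.41 × 121.365760
PV = $85,976.72

PV = PMT × (1-(1+r)^(-n))/r = $85,976.72


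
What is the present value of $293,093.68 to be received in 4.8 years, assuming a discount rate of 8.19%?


Present value formula: PV = FV / (1 + r)^t
PV = $293,093.68 / (1 + 0.0819)^4.8
PV = $293,093.68 / 1.4591441
PV = $200,866.85

PV = FV / (1 + r)^t = $200,866.85


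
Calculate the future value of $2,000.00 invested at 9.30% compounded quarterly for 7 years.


Compound interest formula: A = P(1 + r/n)^(nt)
A = $2,000.00 × (1 + 0.093/4)^(4 × 7)
Growth factor: (1 + 0.093/4)^28 = 1.903220
A = $2,000.00 × 1.903220
A = $3,806.44

A = P(1 + r/n)^(nt) = $3,806.44


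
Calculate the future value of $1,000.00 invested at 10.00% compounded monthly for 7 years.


Compound interest formula: A = P(1 + r/n)^(nt)
A = $1,000.00 × (1 + 0.1/12)^(12 × 7)
Growth factor: (1 + 0.1/12)^84 = 2.007920
A = $1,000.00 × 2.007920
A = $2,007.92

A = P(1 + r/n)^(nt) = $2,007.92


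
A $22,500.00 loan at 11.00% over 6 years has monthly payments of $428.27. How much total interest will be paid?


Total paid over the life of the loan = PMT × n.
Total paid = $428.27 × 72 = $30,835.44
Total interest = total paid − principal = $30,835.44 − $22,500.00 = $8,335.44

Total interest = (PMT × n) - PV = $8,335.44


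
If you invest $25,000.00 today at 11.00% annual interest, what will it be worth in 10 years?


Future value formula: FV = PV × (1 + r)^t
FV = $25,000.00 × (1 + 0.11)^10
FV = $25,000.00 × 2.83942099
FV = $70,985.52

FV = PV × (1 + r)^t = $70,985.52


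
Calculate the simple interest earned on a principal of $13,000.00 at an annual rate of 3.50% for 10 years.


Simple interest formula: I = P × r × t
I = $13,000.00 × 0.035 × 10
I = $4,550.00

I = P × r × t = $4,550.00


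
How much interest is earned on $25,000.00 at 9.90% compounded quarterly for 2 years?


Compound interest earned = final amount − principal.
A = P(1 + r/n)^(nt) = $25,000.00 × (1 + 0.099/4)^(4 × 2) = $30,400.69
Interest = A − P = $30,400.69 − $25,000.00 = $5,400.69

Interest = A - P = $5,400.69


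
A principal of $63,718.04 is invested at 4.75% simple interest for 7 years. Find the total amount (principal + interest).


Total amount formula: A = P(1 + rt) = P + P·r·t
Interest: I = P × r × t = $63,718.04 × 0.0475 × 7 = $21,186.25
A = P + I = $63,718.04 + $21,186.25 = $84,904.29

A = P + I = P(1 + rt) = $84,904.29


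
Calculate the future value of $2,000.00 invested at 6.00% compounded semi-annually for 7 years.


Compound interest formula: A = P(1 + r/n)^(nt)
A = $2,000.00 × (1 + 0.06/2)^(2 × 7)
Growth factor: (1 + 0.06/2)^14 = 1.512590
A = $2,000.00 × 1.512590
A = $3,025.18

A = P(1 + r/n)^(nt) = $3,025.18


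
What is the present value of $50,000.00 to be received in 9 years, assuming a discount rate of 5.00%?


Present value formula: PV = FV / (1 + r)^t
PV = $50,000.00 / (1 + 0.05)^9
PV = $50,000.00 / 1.551328
PV = $32,230.45

PV = FV / (1 + r)^t = $32,230.45


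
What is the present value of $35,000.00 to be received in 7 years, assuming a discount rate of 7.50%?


Present value formula: PV = FV / (1 + r)^t
PV = $35,000.00 / (1 + 0.075)^7
PV = $35,000.00 / 1.659049
PV = $21,096.42

PV = FV / (1 + r)^t = $21,096.42


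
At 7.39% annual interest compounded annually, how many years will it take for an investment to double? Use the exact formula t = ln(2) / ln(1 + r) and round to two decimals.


Doubling condition: (1 + r)^t = 2
Take ln of both sides: t × ln(1 + r) = ln(2)
t = ln(2) / ln(1 + r)
t = 0.693147 / 0.071297
t = 9.72

t = ln(2) / ln(1 + r) = 9.72 years


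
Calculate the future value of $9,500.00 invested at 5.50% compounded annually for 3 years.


Compound interest formula: A = P(1 + r/n)^(nt)
A = $9,500.00 × (1 + 0.055/1)^(1 × 3)
Growth factor: (1 + 0.055/1)^3 = 1.174241
A = $9,500.00 × 1.174241
A = $11,155.29

A = P(1 + r/n)^(nt) = $11,155.29


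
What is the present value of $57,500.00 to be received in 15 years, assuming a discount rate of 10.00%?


Present value formula: PV = FV / (1 + r)^t
PV = $57,500.00 / (1 + 0.1)^15
PV = $57,500.00 / 4.177248
PV = $13,765.04

PV = FV / (1 + r)^t = $13,765.04


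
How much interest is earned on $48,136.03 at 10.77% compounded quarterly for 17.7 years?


Compound interest earned = final amount − principal.
A = P(1 + r/n)^(nt) = $48,136.03 × (1 + 0.1077/4)^(4 × 17.7) = $315,799.99
Interest = A − P = $315,799.99 − $48,136.03 = $267,663.96

Interest = A - P = $267,663.96


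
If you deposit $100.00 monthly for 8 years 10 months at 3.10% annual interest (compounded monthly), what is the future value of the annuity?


Future value of an ordinary annuity: FV = PMT × ((1 + r)^n − 1) / r
Monthly rate r = 0.031/12 ≈ 0.00258333, n = 106
FV = $100.00 × ((1 + 0.031/12)^106 − 1) / (0.031/12)
FV = $100.00 × 121.754084
FV = $12,175.41

FV = PMT × ((1+r)^n - 1)/r = $12,175.41


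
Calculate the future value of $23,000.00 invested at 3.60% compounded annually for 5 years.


Compound interest formula: A = P(1 + r/n)^(nt)
A = $23,000.00 × (1 + 0.036/1)^(1 × 5)
Growth factor: (1 + 0.036/1)^5 = 1.19343502
A = $23,000.00 × 1.19343502
A = $27,449.01

A = P(1 + r/n)^(nt) = $27,449.01


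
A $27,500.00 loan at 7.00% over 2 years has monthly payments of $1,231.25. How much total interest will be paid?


Total paid over the life of the loan = PMT × n.
Total paid = $1,231.25 × 24 = $29,550.00
Total interest = total paid − principal = $29,550.00 − $27,500.00 = $2,050.00

Total interest = (PMT × n) - PV = $2,050.00


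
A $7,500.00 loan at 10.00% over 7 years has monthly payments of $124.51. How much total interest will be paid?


Total paid over the life of the loan = PMT × n.
Total paid = $124.51 × 84 = $10,458.84
Total interest = total paid − principal = $10,458.84 − $7,500.00 = $2,958.84

Total interest = (PMT × n) - PV = $2,958.84


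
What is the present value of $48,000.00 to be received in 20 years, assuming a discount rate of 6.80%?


Present value formula: PV = FV / (1 + r)^t
PV = $48,000.00 / (1 + 0.068)^20
PV = $48,000.00 / 3.727564
PV = $12,877.04

PV = FV / (1 + r)^t = $12,877.04


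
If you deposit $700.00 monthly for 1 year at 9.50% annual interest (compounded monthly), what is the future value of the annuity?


Future value of an ordinary annuity: FV = PMT × ((1 + r)^n − 1) / r
Monthly rate r = 0.095/12 ≈ 0.00791667, n = 12
FV = $700.00 × ((1 + 0.095/12)^12 − 1) / (0.095/12)
FV = $700.00 × 12.536537
FV = $8,775.58

FV = PMT × ((1+r)^n - 1)/r = $8,775.58


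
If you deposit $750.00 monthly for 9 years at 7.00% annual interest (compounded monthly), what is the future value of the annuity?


Future value of an ordinary annuity: FV = PMT × ((1 + r)^n − 1) / r
Monthly rate r = 0.07/12 ≈ 0.00583333, n = 108
FV = $750.00 × ((1 + 0.07/12)^108 − 1) / (0.07/12)
FV = $750.00 × 149.858909
FV = $112,394.18

FV = PMT × ((1+r)^n - 1)/r = $112,394.18


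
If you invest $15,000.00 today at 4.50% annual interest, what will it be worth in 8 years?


Future value formula: FV = PV × (1 + r)^t
FV = $15,000.00 × (1 + 0.045)^8
FV = $15,000.00 × 1.4221006
FV = $21,331.51

FV = PV × (1 + r)^t = $21,331.51


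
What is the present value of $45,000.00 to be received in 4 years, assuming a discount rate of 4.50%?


Present value formula: PV = FV / (1 + r)^t
PV = $45,000.00 / (1 + 0.045)^4
PV = $45,000.00 / 1.1925186
PV = $37,735.26

PV = FV / (1 + r)^t = $37,735.26


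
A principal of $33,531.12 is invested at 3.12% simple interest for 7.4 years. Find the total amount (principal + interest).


Total amount formula: A = P(1 + rt) = P + P·r·t
Interest: I = P × r × t = $33,531.12 × 0.0312 × 7.4 = $7,741.66
A = P + I = $33,531.12 + $7,741.66 = $41,272.78

A = P + I = P(1 + rt) = $41,272.78


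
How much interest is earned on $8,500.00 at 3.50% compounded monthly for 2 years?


Compound interest earned = final amount − principal.
A = P(1 + r/n)^(nt) = $8,500.00 × (1 + 0.035/12)^(12 × 2) = $9,115.39
Interest = A − P = $9,115.39 − $8,500.00 = $615.39

Interest = A - P = $615.39


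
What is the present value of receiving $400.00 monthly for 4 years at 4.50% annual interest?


Present value of an ordinary annuity: PV = PMT × (1 − (1 + r)^(−n)) / r
Monthly rate r = 0.045/12 = 0.00375, n = 48
PV = $400.00 × (1 − (1 + 0.045/12)^(−48)) / (0.045/12)
PV = $400.00 × 43.852944
PV = $17,541.18

PV = PMT × (1-(1+r)^(-n))/r = $17,541.18


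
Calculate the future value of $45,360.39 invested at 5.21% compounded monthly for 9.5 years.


Compound interest formula: A = P(1 + r/n)^(nt)
A = $45,360.39 × (1 + 0.0521/12)^(12 × 9.5)
Growth factor: (1 + 0.0521/12)^114 = 1.6386597
A = $45,360.39 × 1.6386597
A = $74,330.24

A = P(1 + r/n)^(nt) = $74,330.24


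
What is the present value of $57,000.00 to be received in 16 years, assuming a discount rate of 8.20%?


Present value formula: PV = FV / (1 + r)^t
PV = $57,000.00 / (1 + 0.082)^16
PV = $57,000.00 / 3.528874
PV = $16,152.46

PV = FV / (1 + r)^t = $16,152.46


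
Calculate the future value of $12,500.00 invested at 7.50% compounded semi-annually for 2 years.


Compound interest formula: A = P(1 + r/n)^(nt)
A = $12,500.00 × (1 + 0.075/2)^(2 × 2)
Growth factor: (1 + 0.075/2)^4 = 1.1586504
A = $12,500.00 × 1.1586504
A = $14,483.13

A = P(1 + r/n)^(nt) = $14,483.13


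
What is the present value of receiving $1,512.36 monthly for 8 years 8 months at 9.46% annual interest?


Present value of an ordinary annuity: PV = PMT × (1 − (1 + r)^(−n)) / r
Monthly rate r = 0.0946/12 ≈ 0.00788333, n = 104
PV = $1,512.36 × (1 − (1 + 0.0946/12)^(−104)) / (0.0946/12)
PV = $1,512.36 × 70.793819
PV = $107,065.74

PV = PMT × (1-(1+r)^(-n))/r = $107,065.74


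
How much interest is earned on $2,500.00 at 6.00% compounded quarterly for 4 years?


Compound interest earned = final amount − principal.
A = P(1 + r/n)^(nt) = $2,500.00 × (1 + 0.06/4)^(4 × 4) = $3,172.46
Interest = A − P = $3,172.46 − $2,500.00 = $672.46

Interest = A - P = $672.46


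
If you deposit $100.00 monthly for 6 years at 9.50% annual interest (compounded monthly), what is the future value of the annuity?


Future value of an ordinary annuity: FV = PMT × ((1 + r)^n − 1) / r
Monthly rate r = 0.095/12 ≈ 0.00791667, n = 72
FV = $100.00 × ((1 + 0.095/12)^72 − 1) / (0.095/12)
FV = $100.00 × 96.543509
FV = $9,654.35

FV = PMT × ((1+r)^n - 1)/r = $9,654.35


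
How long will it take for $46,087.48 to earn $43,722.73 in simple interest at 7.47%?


Rearrange the simple interest formula for t:
I = P × r × t  ⇒  t = I / (P × r)
t = $43,722.73 / ($46,087.48 × 0.0747)
t = 12.7

t = I/(P×r) = 12.7 years


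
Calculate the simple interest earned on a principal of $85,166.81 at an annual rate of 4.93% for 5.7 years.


Simple interest formula: I = P × r × t
I = $85,166.81 × 0.0493 × 5.7
I = $23,932.73

I = P × r × t = $23,932.73


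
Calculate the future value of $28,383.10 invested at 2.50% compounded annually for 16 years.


Compound interest formula: A = P(1 + r/n)^(nt)
A = $28,383.10 × (1 + 0.025/1)^(1 × 16)
Growth factor: (1 + 0.025/1)^16 = 1.4845056
A = $28,383.10 × 1.4845056
A = $42,134.87

A = P(1 + r/n)^(nt) = $42,134.87


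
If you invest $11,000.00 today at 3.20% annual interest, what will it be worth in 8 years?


Future value formula: FV = PV × (1 + r)^t
FV = $11,000.00 × (1 + 0.032)^8
FV = $11,000.00 × 1.2865823
FV = $14,152.41

FV = PV × (1 + r)^t = $14,152.41


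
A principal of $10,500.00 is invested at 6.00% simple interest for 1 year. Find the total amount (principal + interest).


Total amount formula: A = P(1 + rt) = P + P·r·t
Interest: I = P × r × t = $10,500.00 × 0.06 × 1 = $630.00
A = P + I = $10,500.00 + $630.00 = $11,130.00

A = P + I = P(1 + rt) = $11,130.00


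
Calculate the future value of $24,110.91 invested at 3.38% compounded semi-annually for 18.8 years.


Compound interest formula: A = P(1 + r/n)^(nt)
A = $24,110.91 × (1 + 0.0338/2)^(2 × 18.8)
Growth factor: (1 + 0.0338/2)^37.6 = 1.8778552
A = $24,110.91 × 1.8778552
A = $45,276.80

A = P(1 + r/n)^(nt) = $45,276.80


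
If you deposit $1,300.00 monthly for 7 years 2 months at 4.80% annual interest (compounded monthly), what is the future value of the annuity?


Future value of an ordinary annuity: FV = PMT × ((1 + r)^n − 1) / r
Monthly rate r = 0.048/12 = 0.004, n = 86
FV = $1,300.00 × ((1 + 0.048/12)^86 − 1) / (0.048/12)
FV = $1,300.00 × 102.402767
FV = $133,123.60

FV = PMT × ((1+r)^n - 1)/r = $133,123.60


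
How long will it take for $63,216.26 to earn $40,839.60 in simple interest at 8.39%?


Rearrange the simple interest formula for t:
I = P × r × t  ⇒  t = I / (P × r)
t = $40,839.60 / ($63,216.26 × 0.0839)
t = 7.7

t = I/(P×r) = 7.7 years


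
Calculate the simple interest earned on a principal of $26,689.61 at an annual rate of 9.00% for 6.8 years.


Simple interest formula: I = P × r × t
I = $26,689.61 × 0.09 × 6.8
I = $16,334.04

I = P × r × t = $16,334.04


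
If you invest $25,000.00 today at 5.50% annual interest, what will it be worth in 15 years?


Future value formula: FV = PV × (1 + r)^t
FV = $25,000.00 × (1 + 0.055)^15
FV = $25,000.00 × 2.2324765
FV = $55,811.91

FV = PV × (1 + r)^t = $55,811.91


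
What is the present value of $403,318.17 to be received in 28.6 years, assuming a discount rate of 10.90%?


Present value formula: PV = FV / (1 + r)^t
PV = $403,318.17 / (1 + 0.109)^28.6
PV = $403,318.17 / 19.277123
PV = $20,922.11

PV = FV / (1 + r)^t = $20,922.11


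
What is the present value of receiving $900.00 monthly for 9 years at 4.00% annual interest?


Present value of an ordinary annuity: PV = PMT × (1 − (1 + r)^(−n)) / r
Monthly rate r = 0.04/12 ≈ 0.00333333, n = 108
PV = $900.00 × (1 − (1 + 0.04/12)^(−108)) / (0.04/12)
PV = $900.00 × 90.5717613
PV = $81,514.59

PV = PMT × (1-(1+r)^(-n))/r = $81,514.59


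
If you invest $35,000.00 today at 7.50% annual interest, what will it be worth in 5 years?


Future value formula: FV = PV × (1 + r)^t
FV = $35,000.00 × (1 + 0.075)^5
FV = $35,000.00 × 1.4356293
FV = $50,247.03

FV = PV × (1 + r)^t = $50,247.03


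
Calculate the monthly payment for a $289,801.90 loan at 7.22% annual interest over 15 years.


Loan payment formula: PMT = PV × r / (1 − (1 + r)^(−n))
Monthly rate r = 0.0722/12 ≈ 0.00601667, n = 180 months
Denominator: 1 − (1 + 0.0722/12)^(−180) = 0.660321
PMT = $289,801.90 × (0.0722/12) / 0.660321
PMT = $2,640.60 per month

PMT = PV × r / (1-(1+r)^(-n)) = $2,640.60/month


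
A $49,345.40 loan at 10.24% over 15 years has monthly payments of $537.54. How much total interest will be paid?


Total paid over the life of the loan = PMT × n.
Total paid = $537.54 × 180 = $96,757.20
Total interest = total paid − principal = $96,757.20 − $49,345.40 = $47,411.80

Total interest = (PMT × n) - PV = $47,411.80


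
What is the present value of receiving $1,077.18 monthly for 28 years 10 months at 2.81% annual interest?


Present value of an ordinary annuity: PV = PMT × (1 − (1 + r)^(−n)) / r
Monthly rate r = 0.0281/12 ≈ 0.00234167, n = 346
PV = $1,077.18 × (1 − (1 + 0.0281/12)^(−346)) / (0.0281/12)
PV = $1,077.18 × 236.932464
PV = $255,218.91

PV = PMT × (1-(1+r)^(-n))/r = $255,218.91


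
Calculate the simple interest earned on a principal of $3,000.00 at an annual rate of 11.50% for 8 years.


Simple interest formula: I = P × r × t
I = $3,000.00 × 0.115 × 8
I = $2,760.00

I = P × r × t = $2,760.00


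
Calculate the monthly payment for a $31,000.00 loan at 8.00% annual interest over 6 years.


Loan payment formula: PMT = PV × r / (1 − (1 + r)^(−n))
Monthly rate r = 0.08/12 ≈ 0.00666667, n = 72 months
Denominator: 1 − (1 + 0.08/12)^(−72) = 0.380230
PMT = $31,000.00 × (0.08/12) / 0.380230
PMT = $543.53 per month

PMT = PV × r / (1-(1+r)^(-n)) = $543.53/month


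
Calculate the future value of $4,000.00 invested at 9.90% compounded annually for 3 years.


Compound interest formula: A = P(1 + r/n)^(nt)
A = $4,000.00 × (1 + 0.099/1)^(1 × 3)
Growth factor: (1 + 0.099/1)^3 = 1.327373
A = $4,000.00 × 1.327373
A = $5,309.49

A = P(1 + r/n)^(nt) = $5,309.49


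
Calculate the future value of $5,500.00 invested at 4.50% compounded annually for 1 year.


Compound interest formula: A = P(1 + r/n)^(nt)
A = $5,500.00 × (1 + 0.045/1)^(1 × 1)
Growth factor: (1 + 0.045/1)^1 = 1.045000
A = $5,500.00 × 1.045000
A = $5,747.50

A = P(1 + r/n)^(nt) = $5,747.50


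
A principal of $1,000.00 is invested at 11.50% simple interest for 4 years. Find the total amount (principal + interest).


Total amount formula: A = P(1 + rt) = P + P·r·t
Interest: I = P × r × t = $1,000.00 × 0.115 × 4 = $460.00
A = P + I = $1,000.00 + $460.00 = $1,460.00

A = P + I = P(1 + rt) = $1,460.00


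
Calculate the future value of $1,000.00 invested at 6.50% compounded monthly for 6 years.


Compound interest formula: A = P(1 + r/n)^(nt)
A = $1,000.00 × (1 + 0.065/12)^(12 × 6)
Growth factor: (1 + 0.065/12)^72 = 1.475427
A = $1,000.00 × 1.475427
A = $1,475.43

A = P(1 + r/n)^(nt) = $1,475.43


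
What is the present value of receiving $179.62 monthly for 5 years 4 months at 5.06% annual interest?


Present value of an ordinary annuity: PV = PMT × (1 − (1 + r)^(−n)) / r
Monthly rate r = 0.0506/12 ≈ 0.00421667, n = 64
PV = $179.62 × (1 − (1 + 0.0506/12)^(−64)) / (0.0506/12)
PV = $179.62 × 55.988635
PV = $10,056.68

PV = PMT × (1-(1+r)^(-n))/r = $10,056.68


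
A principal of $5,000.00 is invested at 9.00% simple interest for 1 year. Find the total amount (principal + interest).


Total amount formula: A = P(1 + rt) = P + P·r·t
Interest: I = P × r × t = $5,000.00 × 0.09 × 1 = $450.00
A = P + I = $5,000.00 + $450.00 = $5,450.00

A = P + I = P(1 + rt) = $5,450.00


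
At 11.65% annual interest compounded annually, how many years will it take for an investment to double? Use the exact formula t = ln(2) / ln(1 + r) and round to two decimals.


Doubling condition: (1 + r)^t = 2
Take ln of both sides: t × ln(1 + r) = ln(2)
t = ln(2) / ln(1 + r)
t = 0.693147 / 0.110199
t = 6.29

t = ln(2) / ln(1 + r) = 6.29 years
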